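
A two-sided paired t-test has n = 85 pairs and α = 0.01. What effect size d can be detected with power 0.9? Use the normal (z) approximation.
d ≈ 0.42

Minimum detectable effect (paired t-test, normal approximation):
d = (z_{α/2} + z_β) / √n
d = (2.576 + 1.282) / √85
d = 3.857 / 9.220
d ≈ 0.42

By Cohen's convention (0.2 small / 0.5 medium / 0.8 large): small effect.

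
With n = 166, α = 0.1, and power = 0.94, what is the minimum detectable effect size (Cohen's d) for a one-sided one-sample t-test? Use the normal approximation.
d ≈ 0.22

Minimum detectable effect (one-sample t-test, normal approximation):
d = (z_α + z_β) / √n
d = (1.282 + 1.555) / √166
d = 2.836 / 12.884
d ≈ 0.22

By Cohen's convention (0.2 small / 0.5 medium / 0.8 large): small effect.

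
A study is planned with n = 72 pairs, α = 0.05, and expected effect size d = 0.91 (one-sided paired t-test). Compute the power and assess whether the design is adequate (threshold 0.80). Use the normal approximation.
Power ≈ 1.00; the study is adequately powered (power ≥ 0.80)

Power calculation (paired t-test, normal approximation):
z_β = d · √n - z_α
z_β = 0.91 · √72 - 1.645
z_β = 0.91 · 8.485 - 1.645
z_β = 6.077

Power = Φ(z_β) = Φ(6.077) ≈ 1.000

Effect size d = 0.91 is large by Cohen's convention (0.2/0.5/0.8).

Threshold: power ≥ 0.80 is conventionally adequate.
Power ≈ 1.00 → the study is adequately powered (power ≥ 0.80).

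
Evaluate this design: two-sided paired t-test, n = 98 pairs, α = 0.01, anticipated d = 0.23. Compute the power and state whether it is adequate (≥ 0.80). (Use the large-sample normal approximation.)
Power ≈ 0.38; the study is underpowered (power < 0.80)

Power calculation (paired t-test, normal approximation):
z_β = d · √n - z_{α/2}
z_β = 0.23 · √98 - 2.576
z_β = 0.23 · 9.899 - 2.576
z_β = -0.299

Power = Φ(z_β) = Φ(-0.299) ≈ 0.382

Effect size d = 0.23 is small by Cohen's convention (0.2/0.5/0.8).

Threshold: power ≥ 0.80 is conventionally adequate.
Power ≈ 0.38 → the study is underpowered (power < 0.80).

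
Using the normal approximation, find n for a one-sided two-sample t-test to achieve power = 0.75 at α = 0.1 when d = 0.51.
n = 30 per group

Sample size formula (two-sample t-test, normal approximation):
n = 2 · ((z_α + z_β) / d)²

z_α = 1.282 (for α = 0.1, one-sided)
z_β = 0.674 (for power = 0.75)
d = 0.51

n = 2 · ((1.282 + 0.674) / 0.51)²
n = 2 · (3.835)²
n ≈ 29.41
Round up to the next whole number: n = 30 per group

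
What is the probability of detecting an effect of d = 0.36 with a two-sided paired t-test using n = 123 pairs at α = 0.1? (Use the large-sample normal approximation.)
Power ≈ 0.99

Power calculation (paired t-test, normal approximation):
z_β = d · √n - z_{α/2}
z_β = 0.36 · √123 - 1.645
z_β = 0.36 · 11.091 - 1.645
z_β = 2.348

Power = Φ(z_β) = Φ(2.348) ≈ 0.991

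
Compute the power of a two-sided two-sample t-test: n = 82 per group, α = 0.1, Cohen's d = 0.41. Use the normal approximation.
Power ≈ 0.84

Power calculation (two-sample t-test, normal approximation):
z_β = d · √(n/2) - z_{α/2}
z_β = 0.41 · √(82/2) - 1.645
z_β = 0.41 · 6.403 - 1.645
z_β = 0.980

Power = Φ(z_β) = Φ(0.980) ≈ 0.837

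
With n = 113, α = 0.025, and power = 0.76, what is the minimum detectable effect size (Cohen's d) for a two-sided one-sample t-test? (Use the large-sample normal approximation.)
d ≈ 0.28

Minimum detectable effect (one-sample t-test, normal approximation):
d = (z_{α/2} + z_β) / √n
d = (2.241 + 0.706) / √113
d = 2.948 / 10.630
d ≈ 0.28

By Cohen's convention (0.2 small / 0.5 medium / 0.8 large): small effect.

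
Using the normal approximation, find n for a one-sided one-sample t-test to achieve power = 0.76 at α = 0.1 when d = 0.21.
n = 90

Sample size formula (one-sample t-test, normal approximation):
n = ((z_α + z_β) / d)²

z_α = 1.282 (for α = 0.1, one-sided)
z_β = 0.706 (for power = 0.76)
d = 0.21

n = ((1.282 + 0.706) / 0.21)²
n = (9.467)²
n ≈ 89.62
Round up to the next whole number: n = 90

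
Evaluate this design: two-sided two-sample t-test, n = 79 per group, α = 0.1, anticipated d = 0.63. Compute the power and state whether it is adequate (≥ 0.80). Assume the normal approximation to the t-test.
Power ≈ 0.99; the study is adequately powered (power ≥ 0.80)

Power calculation (two-sample t-test, normal approximation):
z_β = d · √(n/2) - z_{α/2}
z_β = 0.63 · √(79/2) - 1.645
z_β = 0.63 · 6.285 - 1.645
z_β = 2.315

Power = Φ(z_β) = Φ(2.315) ≈ 0.990

Effect size d = 0.63 is medium by Cohen's convention (0.2/0.5/0.8).

Threshold: power ≥ 0.80 is conventionally adequate.
Power ≈ 0.99 → the study is adequately powered (power ≥ 0.80).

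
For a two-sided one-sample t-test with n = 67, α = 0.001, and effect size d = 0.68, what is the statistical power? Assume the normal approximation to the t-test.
Power ≈ 0.99

Power calculation (one-sample t-test, normal approximation):
z_β = d · √n - z_{α/2}
z_β = 0.68 · √67 - 3.291
z_β = 0.68 · 8.185 - 3.291
z_β = 2.276

Power = Φ(z_β) = Φ(2.276) ≈ 0.989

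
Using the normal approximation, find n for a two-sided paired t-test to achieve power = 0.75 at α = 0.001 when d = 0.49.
n = 66 pairs

Sample size formula (paired t-test, normal approximation):
n = ((z_{α/2} + z_β) / d)²

z_{α/2} = 3.291 (for α = 0.001, two-sided)
z_β = 0.674 (for power = 0.75)
d = 0.49

n = ((3.291 + 0.674) / 0.49)²
n = (8.092)²
n ≈ 65.48
Round up to the next whole number: n = 66 pairs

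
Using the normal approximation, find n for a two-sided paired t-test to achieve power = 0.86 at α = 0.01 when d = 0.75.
n = 24 pairs

Sample size formula (paired t-test, normal approximation):
n = ((z_{α/2} + z_β) / d)²

z_{α/2} = 2.576 (for α = 0.01, two-sided)
z_β = 1.080 (for power = 0.86)
d = 0.75

n = ((2.576 + 1.080) / 0.75)²
n = (4.875)²
n ≈ 23.77
Round up to the next whole number: n = 24 pairs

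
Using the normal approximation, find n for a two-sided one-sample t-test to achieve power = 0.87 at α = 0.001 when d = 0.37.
n = 143

Sample size formula (one-sample t-test, normal approximation):
n = ((z_{α/2} + z_β) / d)²

z_{α/2} = 3.291 (for α = 0.001, two-sided)
z_β = 1.126 (for power = 0.87)
d = 0.37

n = ((3.291 + 1.126) / 0.37)²
n = (11.938)²
n ≈ 142.52
Round up to the next whole number: n = 143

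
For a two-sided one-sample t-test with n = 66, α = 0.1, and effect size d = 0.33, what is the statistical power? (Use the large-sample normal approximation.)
Power ≈ 0.85

Power calculation (one-sample t-test, normal approximation):
z_β = d · √n - z_{α/2}
z_β = 0.33 · √66 - 1.645
z_β = 0.33 · 8.124 - 1.645
z_β = 1.036

Power = Φ(z_β) = Φ(1.036) ≈ 0.850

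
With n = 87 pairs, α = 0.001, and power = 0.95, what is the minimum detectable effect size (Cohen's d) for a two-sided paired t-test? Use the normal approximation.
d ≈ 0.53

Minimum detectable effect (paired t-test, normal approximation):
d = (z_{α/2} + z_β) / √n
d = (3.291 + 1.645) / √87
d = 4.935 / 9.327
d ≈ 0.53

By Cohen's convention (0.2 small / 0.5 medium / 0.8 large): medium effect.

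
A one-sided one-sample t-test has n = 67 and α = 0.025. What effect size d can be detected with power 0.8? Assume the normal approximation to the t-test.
d ≈ 0.34

Minimum detectable effect (one-sample t-test, normal approximation):
d = (z_α + z_β) / √n
d = (1.960 + 0.842) / √67
d = 2.802 / 8.185
d ≈ 0.34

By Cohen's convention (0.2 small / 0.5 medium / 0.8 large): small effect.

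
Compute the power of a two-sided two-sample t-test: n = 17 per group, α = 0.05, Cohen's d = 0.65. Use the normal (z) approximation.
Power ≈ 0.47

Power calculation (two-sample t-test, normal approximation):
z_β = d · √(n/2) - z_{α/2}
z_β = 0.65 · √(17/2) - 1.960
z_β = 0.65 · 2.915 - 1.960
z_β = -0.065

Power = Φ(z_β) = Φ(-0.065) ≈ 0.474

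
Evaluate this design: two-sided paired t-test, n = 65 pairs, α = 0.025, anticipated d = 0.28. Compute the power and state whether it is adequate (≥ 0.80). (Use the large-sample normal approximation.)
Power ≈ 0.51; the study is underpowered (power < 0.80)

Power calculation (paired t-test, normal approximation):
z_β = d · √n - z_{α/2}
z_β = 0.28 · √65 - 2.241
z_β = 0.28 · 8.062 - 2.241
z_β = 0.016

Power = Φ(z_β) = Φ(0.016) ≈ 0.506

Effect size d = 0.28 is small by Cohen's convention (0.2/0.5/0.8).

Threshold: power ≥ 0.80 is conventionally adequate.
Power ≈ 0.51 → the study is underpowered (power < 0.80).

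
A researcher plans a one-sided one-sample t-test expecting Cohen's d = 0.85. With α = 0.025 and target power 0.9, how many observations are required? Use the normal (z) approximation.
n = 15

Sample size formula (one-sample t-test, normal approximation):
n = ((z_α + z_β) / d)²

z_α = 1.960 (for α = 0.025, one-sided)
z_β = 1.282 (for power = 0.9)
d = 0.85

n = ((1.960 + 1.282) / 0.85)²
n = (3.814)²
n ≈ 14.55
Round up to the next whole number: n = 15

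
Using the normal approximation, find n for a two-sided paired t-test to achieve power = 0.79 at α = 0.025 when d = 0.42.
n = 53 pairs

Sample size formula (paired t-test, normal approximation):
n = ((z_{α/2} + z_β) / d)²

z_{α/2} = 2.241 (for α = 0.025, two-sided)
z_β = 0.806 (for power = 0.79)
d = 0.42

n = ((2.241 + 0.806) / 0.42)²
n = (7.255)²
n ≈ 52.64
Round up to the next whole number: n = 53 pairs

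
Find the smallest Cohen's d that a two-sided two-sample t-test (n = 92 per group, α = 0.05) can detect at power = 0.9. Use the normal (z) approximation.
d ≈ 0.48

Minimum detectable effect (two-sample t-test, normal approximation):
d = (z_{α/2} + z_β) / √(n/2)
d = (1.960 + 1.282) / √(92/2)
d = 3.242 / 6.782
d ≈ 0.48

By Cohen's convention (0.2 small / 0.5 medium / 0.8 large): small effect.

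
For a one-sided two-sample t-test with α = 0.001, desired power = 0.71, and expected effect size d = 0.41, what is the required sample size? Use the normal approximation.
n = 158 per group

Sample size formula (two-sample t-test, normal approximation):
n = 2 · ((z_α + z_β) / d)²

z_α = 3.090 (for α = 0.001, one-sided)
z_β = 0.553 (for power = 0.71)
d = 0.41

n = 2 · ((3.090 + 0.553) / 0.41)²
n = 2 · (8.885)²
n ≈ 157.89
Round up to the next whole number: n = 158 per group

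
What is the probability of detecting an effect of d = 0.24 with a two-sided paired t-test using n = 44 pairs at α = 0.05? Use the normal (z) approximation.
Power ≈ 0.36

Power calculation (paired t-test, normal approximation):
z_β = d · √n - z_{α/2}
z_β = 0.24 · √44 - 1.960
z_β = 0.24 · 6.633 - 1.960
z_β = -0.368

Power = Φ(z_β) = Φ(-0.368) ≈ 0.356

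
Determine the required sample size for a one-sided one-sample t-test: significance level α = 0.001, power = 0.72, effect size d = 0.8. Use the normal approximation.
n = 22

Sample size formula (one-sample t-test, normal approximation):
n = ((z_α + z_β) / d)²

z_α = 3.090 (for α = 0.001, one-sided)
z_β = 0.583 (for power = 0.72)
d = 0.8

n = ((3.090 + 0.583) / 0.8)²
n = (4.591)²
n ≈ 21.08
Round up to the next whole number: n = 22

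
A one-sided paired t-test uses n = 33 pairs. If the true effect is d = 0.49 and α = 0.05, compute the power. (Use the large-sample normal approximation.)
Power ≈ 0.88

Power calculation (paired t-test, normal approximation):
z_β = d · √n - z_α
z_β = 0.49 · √33 - 1.645
z_β = 0.49 · 5.745 - 1.645
z_β = 1.170

Power = Φ(z_β) = Φ(1.170) ≈ 0.879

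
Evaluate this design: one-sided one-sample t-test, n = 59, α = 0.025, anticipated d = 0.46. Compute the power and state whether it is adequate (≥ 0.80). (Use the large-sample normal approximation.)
Power ≈ 0.94; the study is adequately powered (power ≥ 0.80)

Power calculation (one-sample t-test, normal approximation):
z_β = d · √n - z_α
z_β = 0.46 · √59 - 1.960
z_β = 0.46 · 7.681 - 1.960
z_β = 1.573

Power = Φ(z_β) = Φ(1.573) ≈ 0.942

Effect size d = 0.46 is small by Cohen's convention (0.2/0.5/0.8).

Threshold: power ≥ 0.80 is conventionally adequate.
Power ≈ 0.94 → the study is adequately powered (power ≥ 0.80).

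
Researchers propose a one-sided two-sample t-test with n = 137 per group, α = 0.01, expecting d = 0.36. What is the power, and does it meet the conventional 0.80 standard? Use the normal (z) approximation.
Power ≈ 0.74; the study is underpowered (power < 0.80)

Power calculation (two-sample t-test, normal approximation):
z_β = d · √(n/2) - z_α
z_β = 0.36 · √(137/2) - 2.326
z_β = 0.36 · 8.276 - 2.326
z_β = 0.653

Power = Φ(z_β) = Φ(0.653) ≈ 0.743

Effect size d = 0.36 is small by Cohen's convention (0.2/0.5/0.8).

Threshold: power ≥ 0.80 is conventionally adequate.
Power ≈ 0.74 → the study is underpowered (power < 0.80).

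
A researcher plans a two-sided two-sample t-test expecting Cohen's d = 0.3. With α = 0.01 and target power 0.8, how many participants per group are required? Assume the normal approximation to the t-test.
n = 260 per group

Sample size formula (two-sample t-test, normal approximation):
n = 2 · ((z_{α/2} + z_β) / d)²

z_{α/2} = 2.576 (for α = 0.01, two-sided)
z_β = 0.842 (for power = 0.8)
d = 0.3

n = 2 · ((2.576 + 0.842) / 0.3)²
n = 2 · (11.393)²
n ≈ 259.60
Round up to the next whole number: n = 260 per group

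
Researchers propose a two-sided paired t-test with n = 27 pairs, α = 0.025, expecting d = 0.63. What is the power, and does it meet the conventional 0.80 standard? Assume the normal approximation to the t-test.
Power ≈ 0.85; the study is adequately powered (power ≥ 0.80)

Power calculation (paired t-test, normal approximation):
z_β = d · √n - z_{α/2}
z_β = 0.63 · √27 - 2.241
z_β = 0.63 · 5.196 - 2.241
z_β = 1.032

Power = Φ(z_β) = Φ(1.032) ≈ 0.849

Effect size d = 0.63 is medium by Cohen's convention (0.2/0.5/0.8).

Threshold: power ≥ 0.80 is conventionally adequate.
Power ≈ 0.85 → the study is adequately powered (power ≥ 0.80).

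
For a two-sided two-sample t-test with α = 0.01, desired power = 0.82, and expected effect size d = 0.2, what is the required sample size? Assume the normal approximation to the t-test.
n = 610 per group

Sample size formula (two-sample t-test, normal approximation):
n = 2 · ((z_{α/2} + z_β) / d)²

z_{α/2} = 2.576 (for α = 0.01, two-sided)
z_β = 0.915 (for power = 0.82)
d = 0.2

n = 2 · ((2.576 + 0.915) / 0.2)²
n = 2 · (17.455)²
n ≈ 609.35
Round up to the next whole number: n = 610 per group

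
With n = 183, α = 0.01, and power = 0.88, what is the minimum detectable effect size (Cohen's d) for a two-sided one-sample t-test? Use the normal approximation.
d ≈ 0.28

Minimum detectable effect (one-sample t-test, normal approximation):
d = (z_{α/2} + z_β) / √n
d = (2.576 + 1.175) / √183
d = 3.751 / 13.528
d ≈ 0.28

By Cohen's convention (0.2 small / 0.5 medium / 0.8 large): small effect.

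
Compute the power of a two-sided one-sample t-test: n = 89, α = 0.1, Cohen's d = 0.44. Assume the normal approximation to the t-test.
Power ≈ 0.99

Power calculation (one-sample t-test, normal approximation):
z_β = d · √n - z_{α/2}
z_β = 0.44 · √89 - 1.645
z_β = 0.44 · 9.434 - 1.645
z_β = 2.506

Power = Φ(z_β) = Φ(2.506) ≈ 0.994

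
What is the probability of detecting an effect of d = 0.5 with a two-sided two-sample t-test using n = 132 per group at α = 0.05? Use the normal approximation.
Power ≈ 0.98

Power calculation (two-sample t-test, normal approximation):
z_β = d · √(n/2) - z_{α/2}
z_β = 0.5 · √(132/2) - 1.960
z_β = 0.5 · 8.124 - 1.960
z_β = 2.102

Power = Φ(z_β) = Φ(2.102) ≈ 0.982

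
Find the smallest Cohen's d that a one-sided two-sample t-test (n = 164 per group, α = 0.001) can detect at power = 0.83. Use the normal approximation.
d ≈ 0.45

Minimum detectable effect (two-sample t-test, normal approximation):
d = (z_α + z_β) / √(n/2)
d = (3.090 + 0.954) / √(164/2)
d = 4.044 / 9.055
d ≈ 0.45

By Cohen's convention (0.2 small / 0.5 medium / 0.8 large): small effect.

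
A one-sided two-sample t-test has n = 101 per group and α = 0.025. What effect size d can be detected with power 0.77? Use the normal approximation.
d ≈ 0.38

Minimum detectable effect (two-sample t-test, normal approximation):
d = (z_α + z_β) / √(n/2)
d = (1.960 + 0.739) / √(101/2)
d = 2.699 / 7.106
d ≈ 0.38

By Cohen's convention (0.2 small / 0.5 medium / 0.8 large): small effect.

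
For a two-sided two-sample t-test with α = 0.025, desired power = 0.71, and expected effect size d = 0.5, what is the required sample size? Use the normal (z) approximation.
n = 63 per group

Sample size formula (two-sample t-test, normal approximation):
n = 2 · ((z_{α/2} + z_β) / d)²

z_{α/2} = 2.241 (for α = 0.025, two-sided)
z_β = 0.553 (for power = 0.71)
d = 0.5

n = 2 · ((2.241 + 0.553) / 0.5)²
n = 2 · (5.588)²
n ≈ 62.45
Round up to the next whole number: n = 63 per group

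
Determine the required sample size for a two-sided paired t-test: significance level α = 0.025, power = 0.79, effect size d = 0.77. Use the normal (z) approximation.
n = 16 pairs

Sample size formula (paired t-test, normal approximation):
n = ((z_{α/2} + z_β) / d)²

z_{α/2} = 2.241 (for α = 0.025, two-sided)
z_β = 0.806 (for power = 0.79)
d = 0.77

n = ((2.241 + 0.806) / 0.77)²
n = (3.957)²
n ≈ 15.66
Round up to the next whole number: n = 16 pairs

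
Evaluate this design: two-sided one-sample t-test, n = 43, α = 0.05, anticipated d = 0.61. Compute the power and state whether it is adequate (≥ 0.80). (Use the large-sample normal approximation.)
Power ≈ 0.98; the study is adequately powered (power ≥ 0.80)

Power calculation (one-sample t-test, normal approximation):
z_β = d · √n - z_{α/2}
z_β = 0.61 · √43 - 1.960
z_β = 0.61 · 6.557 - 1.960
z_β = 2.040

Power = Φ(z_β) = Φ(2.040) ≈ 0.979

Effect size d = 0.61 is medium by Cohen's convention (0.2/0.5/0.8).

Threshold: power ≥ 0.80 is conventionally adequate.
Power ≈ 0.98 → the study is adequately powered (power ≥ 0.80).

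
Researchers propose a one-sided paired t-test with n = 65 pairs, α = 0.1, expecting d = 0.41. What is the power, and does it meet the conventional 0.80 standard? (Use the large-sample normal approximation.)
Power ≈ 0.98; the study is adequately powered (power ≥ 0.80)

Power calculation (paired t-test, normal approximation):
z_β = d · √n - z_α
z_β = 0.41 · √65 - 1.282
z_β = 0.41 · 8.062 - 1.282
z_β = 2.024

Power = Φ(z_β) = Φ(2.024) ≈ 0.979

Effect size d = 0.41 is small by Cohen's convention (0.2/0.5/0.8).

Threshold: power ≥ 0.80 is conventionally adequate.
Power ≈ 0.98 → the study is adequately powered (power ≥ 0.80).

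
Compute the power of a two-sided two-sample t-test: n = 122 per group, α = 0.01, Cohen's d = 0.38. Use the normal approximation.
Power ≈ 0.65

Power calculation (two-sample t-test, normal approximation):
z_β = d · √(n/2) - z_{α/2}
z_β = 0.38 · √(122/2) - 2.576
z_β = 0.38 · 7.810 - 2.576
z_β = 0.392

Power = Φ(z_β) = Φ(0.392) ≈ 0.652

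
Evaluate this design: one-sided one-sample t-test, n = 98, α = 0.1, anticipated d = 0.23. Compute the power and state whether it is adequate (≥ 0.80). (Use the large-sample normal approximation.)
Power ≈ 0.84; the study is adequately powered (power ≥ 0.80)

Power calculation (one-sample t-test, normal approximation):
z_β = d · √n - z_α
z_β = 0.23 · √98 - 1.282
z_β = 0.23 · 9.899 - 1.282
z_β = 0.995

Power = Φ(z_β) = Φ(0.995) ≈ 0.840

Effect size d = 0.23 is small by Cohen's convention (0.2/0.5/0.8).

Threshold: power ≥ 0.80 is conventionally adequate.
Power ≈ 0.84 → the study is adequately powered (power ≥ 0.80).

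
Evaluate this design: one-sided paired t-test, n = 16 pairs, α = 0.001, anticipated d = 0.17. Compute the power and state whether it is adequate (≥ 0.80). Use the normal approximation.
Power ≈ 0.01; the study is underpowered (power < 0.80)

Power calculation (paired t-test, normal approximation):
z_β = d · √n - z_α
z_β = 0.17 · √16 - 3.090
z_β = 0.17 · 4.000 - 3.090
z_β = -2.410

Power = Φ(z_β) = Φ(-2.410) ≈ 0.008

Effect size d = 0.17 is very small by Cohen's convention (0.2/0.5/0.8).

Threshold: power ≥ 0.80 is conventionally adequate.
Power ≈ 0.01 → the study is underpowered (power < 0.80).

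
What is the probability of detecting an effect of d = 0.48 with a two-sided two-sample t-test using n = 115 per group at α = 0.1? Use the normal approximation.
Power ≈ 0.98

Power calculation (two-sample t-test, normal approximation):
z_β = d · √(n/2) - z_{α/2}
z_β = 0.48 · √(115/2) - 1.645
z_β = 0.48 · 7.583 - 1.645
z_β = 1.995

Power = Φ(z_β) = Φ(1.995) ≈ 0.977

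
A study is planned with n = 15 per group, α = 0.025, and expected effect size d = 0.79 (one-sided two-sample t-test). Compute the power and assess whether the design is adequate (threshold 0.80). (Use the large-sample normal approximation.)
Power ≈ 0.58; the study is underpowered (power < 0.80)

Power calculation (two-sample t-test, normal approximation):
z_β = d · √(n/2) - z_α
z_β = 0.79 · √(15/2) - 1.960
z_β = 0.79 · 2.739 - 1.960
z_β = 0.204

Power = Φ(z_β) = Φ(0.204) ≈ 0.581

Effect size d = 0.79 is medium by Cohen's convention (0.2/0.5/0.8).

Threshold: power ≥ 0.80 is conventionally adequate.
Power ≈ 0.58 → the study is underpowered (power < 0.80).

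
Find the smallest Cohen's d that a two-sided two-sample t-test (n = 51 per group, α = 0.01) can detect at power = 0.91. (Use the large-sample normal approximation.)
d ≈ 0.78

Minimum detectable effect (two-sample t-test, normal approximation):
d = (z_{α/2} + z_β) / √(n/2)
d = (2.576 + 1.341) / √(51/2)
d = 3.917 / 5.050
d ≈ 0.78

By Cohen's convention (0.2 small / 0.5 medium / 0.8 large): medium effect.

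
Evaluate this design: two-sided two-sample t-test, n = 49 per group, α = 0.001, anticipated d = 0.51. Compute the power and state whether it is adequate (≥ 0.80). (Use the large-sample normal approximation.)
Power ≈ 0.22; the study is underpowered (power < 0.80)

Power calculation (two-sample t-test, normal approximation):
z_β = d · √(n/2) - z_{α/2}
z_β = 0.51 · √(49/2) - 3.291
z_β = 0.51 · 4.950 - 3.291
z_β = -0.766

Power = Φ(z_β) = Φ(-0.766) ≈ 0.222

Effect size d = 0.51 is medium by Cohen's convention (0.2/0.5/0.8).

Threshold: power ≥ 0.80 is conventionally adequate.
Power ≈ 0.22 → the study is underpowered (power < 0.80).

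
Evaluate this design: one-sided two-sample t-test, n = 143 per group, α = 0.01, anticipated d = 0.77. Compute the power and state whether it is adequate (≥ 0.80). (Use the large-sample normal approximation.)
Power ≈ 1.00; the study is adequately powered (power ≥ 0.80)

Power calculation (two-sample t-test, normal approximation):
z_β = d · √(n/2) - z_α
z_β = 0.77 · √(143/2) - 2.326
z_β = 0.77 · 8.456 - 2.326
z_β = 4.185

Power = Φ(z_β) = Φ(4.185) ≈ 1.000

Effect size d = 0.77 is medium by Cohen's convention (0.2/0.5/0.8).

Threshold: power ≥ 0.80 is conventionally adequate.
Power ≈ 1.00 → the study is adequately powered (power ≥ 0.80).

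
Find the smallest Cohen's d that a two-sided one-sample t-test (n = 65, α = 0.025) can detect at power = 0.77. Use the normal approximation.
d ≈ 0.37

Minimum detectable effect (one-sample t-test, normal approximation):
d = (z_{α/2} + z_β) / √n
d = (2.241 + 0.739) / √65
d = 2.980 / 8.062
d ≈ 0.37

By Cohen's convention (0.2 small / 0.5 medium / 0.8 large): small effect.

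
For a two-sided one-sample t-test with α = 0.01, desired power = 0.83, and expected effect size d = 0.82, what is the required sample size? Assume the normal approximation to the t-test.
n = 19

Sample size formula (one-sample t-test, normal approximation):
n = ((z_{α/2} + z_β) / d)²

z_{α/2} = 2.576 (for α = 0.01, two-sided)
z_β = 0.954 (for power = 0.83)
d = 0.82

n = ((2.576 + 0.954) / 0.82)²
n = (4.305)²
n ≈ 18.53
Round up to the next whole number: n = 19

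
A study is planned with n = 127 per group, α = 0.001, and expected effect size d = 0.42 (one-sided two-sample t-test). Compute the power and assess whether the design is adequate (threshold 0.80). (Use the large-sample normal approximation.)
Power ≈ 0.60; the study is underpowered (power < 0.80)

Power calculation (two-sample t-test, normal approximation):
z_β = d · √(n/2) - z_α
z_β = 0.42 · √(127/2) - 3.090
z_β = 0.42 · 7.969 - 3.090
z_β = 0.257

Power = Φ(z_β) = Φ(0.257) ≈ 0.601

Effect size d = 0.42 is small by Cohen's convention (0.2/0.5/0.8).

Threshold: power ≥ 0.80 is conventionally adequate.
Power ≈ 0.60 → the study is underpowered (power < 0.80).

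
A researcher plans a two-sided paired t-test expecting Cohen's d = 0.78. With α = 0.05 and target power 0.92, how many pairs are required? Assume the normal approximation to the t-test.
n = 19 pairs

Sample size formula (paired t-test, normal approximation):
n = ((z_{α/2} + z_β) / d)²

z_{α/2} = 1.960 (for α = 0.05, two-sided)
z_β = 1.405 (for power = 0.92)
d = 0.78

n = ((1.960 + 1.405) / 0.78)²
n = (4.314)²
n ≈ 18.61
Round up to the next whole number: n = 19 pairs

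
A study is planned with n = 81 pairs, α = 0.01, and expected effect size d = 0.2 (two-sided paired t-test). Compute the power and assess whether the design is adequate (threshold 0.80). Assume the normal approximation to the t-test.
Power ≈ 0.22; the study is underpowered (power < 0.80)

Power calculation (paired t-test, normal approximation):
z_β = d · √n - z_{α/2}
z_β = 0.2 · √81 - 2.576
z_β = 0.2 · 9.000 - 2.576
z_β = -0.776

Power = Φ(z_β) = Φ(-0.776) ≈ 0.219

Effect size d = 0.2 is small by Cohen's convention (0.2/0.5/0.8).

Threshold: power ≥ 0.80 is conventionally adequate.
Power ≈ 0.22 → the study is underpowered (power < 0.80).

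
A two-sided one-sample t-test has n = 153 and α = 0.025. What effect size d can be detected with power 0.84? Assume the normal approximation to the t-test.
d ≈ 0.26

Minimum detectable effect (one-sample t-test, normal approximation):
d = (z_{α/2} + z_β) / √n
d = (2.241 + 0.994) / √153
d = 3.236 / 12.369
d ≈ 0.26

By Cohen's convention (0.2 small / 0.5 medium / 0.8 large): small effect.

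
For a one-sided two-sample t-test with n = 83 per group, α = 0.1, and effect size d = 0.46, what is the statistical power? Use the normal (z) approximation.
Power ≈ 0.95

Power calculation (two-sample t-test, normal approximation):
z_β = d · √(n/2) - z_α
z_β = 0.46 · √(83/2) - 1.282
z_β = 0.46 · 6.442 - 1.282
z_β = 1.682

Power = Φ(z_β) = Φ(1.682) ≈ 0.954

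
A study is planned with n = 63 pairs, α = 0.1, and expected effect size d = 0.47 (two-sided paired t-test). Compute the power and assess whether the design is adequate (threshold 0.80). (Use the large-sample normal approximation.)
Power ≈ 0.98; the study is adequately powered (power ≥ 0.80)

Power calculation (paired t-test, normal approximation):
z_β = d · √n - z_{α/2}
z_β = 0.47 · √63 - 1.645
z_β = 0.47 · 7.937 - 1.645
z_β = 2.086

Power = Φ(z_β) = Φ(2.086) ≈ 0.981

Effect size d = 0.47 is small by Cohen's convention (0.2/0.5/0.8).

Threshold: power ≥ 0.80 is conventionally adequate.
Power ≈ 0.98 → the study is adequately powered (power ≥ 0.80).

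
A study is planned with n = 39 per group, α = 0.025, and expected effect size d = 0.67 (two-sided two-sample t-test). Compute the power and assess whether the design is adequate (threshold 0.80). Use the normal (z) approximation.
Power ≈ 0.76; the study is underpowered (power < 0.80)

Power calculation (two-sample t-test, normal approximation):
z_β = d · √(n/2) - z_{α/2}
z_β = 0.67 · √(39/2) - 2.241
z_β = 0.67 · 4.416 - 2.241
z_β = 0.717

Power = Φ(z_β) = Φ(0.717) ≈ 0.763

Effect size d = 0.67 is medium by Cohen's convention (0.2/0.5/0.8).

Threshold: power ≥ 0.80 is conventionally adequate.
Power ≈ 0.76 → the study is underpowered (power < 0.80).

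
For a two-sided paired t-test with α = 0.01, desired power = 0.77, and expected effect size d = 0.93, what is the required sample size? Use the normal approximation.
n = 13 pairs

Sample size formula (paired t-test, normal approximation):
n = ((z_{α/2} + z_β) / d)²

z_{α/2} = 2.576 (for α = 0.01, two-sided)
z_β = 0.739 (for power = 0.77)
d = 0.93

n = ((2.576 + 0.739) / 0.93)²
n = (3.565)²
n ≈ 12.71
Round up to the next whole number: n = 13 pairs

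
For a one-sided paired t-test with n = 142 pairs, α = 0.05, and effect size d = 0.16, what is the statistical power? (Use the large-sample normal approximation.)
Power ≈ 0.60

Power calculation (paired t-test, normal approximation):
z_β = d · √n - z_α
z_β = 0.16 · √142 - 1.645
z_β = 0.16 · 11.916 - 1.645
z_β = 0.262

Power = Φ(z_β) = Φ(0.262) ≈ 0.603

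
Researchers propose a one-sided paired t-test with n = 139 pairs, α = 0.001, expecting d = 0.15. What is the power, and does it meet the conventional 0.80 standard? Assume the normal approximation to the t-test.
Power ≈ 0.09; the study is underpowered (power < 0.80)

Power calculation (paired t-test, normal approximation):
z_β = d · √n - z_α
z_β = 0.15 · √139 - 3.090
z_β = 0.15 · 11.790 - 3.090
z_β = -1.322

Power = Φ(z_β) = Φ(-1.322) ≈ 0.093

Effect size d = 0.15 is very small by Cohen's convention (0.2/0.5/0.8).

Threshold: power ≥ 0.80 is conventionally adequate.
Power ≈ 0.09 → the study is underpowered (power < 0.80).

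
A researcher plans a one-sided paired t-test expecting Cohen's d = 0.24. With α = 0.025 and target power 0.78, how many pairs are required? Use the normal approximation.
n = 130 pairs

Sample size formula (paired t-test, normal approximation):
n = ((z_α + z_β) / d)²

z_α = 1.960 (for α = 0.025, one-sided)
z_β = 0.772 (for power = 0.78)
d = 0.24

n = ((1.960 + 0.772) / 0.24)²
n = (11.383)²
n ≈ 129.57
Round up to the next whole number: n = 130 pairs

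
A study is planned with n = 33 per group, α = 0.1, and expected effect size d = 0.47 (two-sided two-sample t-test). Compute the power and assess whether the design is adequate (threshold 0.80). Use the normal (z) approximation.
Power ≈ 0.60; the study is underpowered (power < 0.80)

Power calculation (two-sample t-test, normal approximation):
z_β = d · √(n/2) - z_{α/2}
z_β = 0.47 · √(33/2) - 1.645
z_β = 0.47 · 4.062 - 1.645
z_β = 0.264

Power = Φ(z_β) = Φ(0.264) ≈ 0.604

Effect size d = 0.47 is small by Cohen's convention (0.2/0.5/0.8).

Threshold: power ≥ 0.80 is conventionally adequate.
Power ≈ 0.60 → the study is underpowered (power < 0.80).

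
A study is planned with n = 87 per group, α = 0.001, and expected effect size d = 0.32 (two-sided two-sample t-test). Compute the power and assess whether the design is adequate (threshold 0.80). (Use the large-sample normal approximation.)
Power ≈ 0.12; the study is underpowered (power < 0.80)

Power calculation (two-sample t-test, normal approximation):
z_β = d · √(n/2) - z_{α/2}
z_β = 0.32 · √(87/2) - 3.291
z_β = 0.32 · 6.595 - 3.291
z_β = -1.180

Power = Φ(z_β) = Φ(-1.180) ≈ 0.119

Effect size d = 0.32 is small by Cohen's convention (0.2/0.5/0.8).

Threshold: power ≥ 0.80 is conventionally adequate.
Power ≈ 0.12 → the study is underpowered (power < 0.80).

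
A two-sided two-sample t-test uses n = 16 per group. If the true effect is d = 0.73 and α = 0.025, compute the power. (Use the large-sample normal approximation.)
Power ≈ 0.43

Power calculation (two-sample t-test, normal approximation):
z_β = d · √(n/2) - z_{α/2}
z_β = 0.73 · √(16/2) - 2.241
z_β = 0.73 · 2.828 - 2.241
z_β = -0.177

Power = Φ(z_β) = Φ(-0.177) ≈ 0.430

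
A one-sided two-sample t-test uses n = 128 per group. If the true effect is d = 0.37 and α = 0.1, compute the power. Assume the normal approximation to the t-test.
Power ≈ 0.95

Power calculation (two-sample t-test, normal approximation):
z_β = d · √(n/2) - z_α
z_β = 0.37 · √(128/2) - 1.282
z_β = 0.37 · 8.000 - 1.282
z_β = 1.678

Power = Φ(z_β) = Φ(1.678) ≈ 0.953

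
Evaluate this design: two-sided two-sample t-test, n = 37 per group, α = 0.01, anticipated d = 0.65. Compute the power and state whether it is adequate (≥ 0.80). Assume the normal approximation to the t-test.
Power ≈ 0.59; the study is underpowered (power < 0.80)

Power calculation (two-sample t-test, normal approximation):
z_β = d · √(n/2) - z_{α/2}
z_β = 0.65 · √(37/2) - 2.576
z_β = 0.65 · 4.301 - 2.576
z_β = 0.220

Power = Φ(z_β) = Φ(0.220) ≈ 0.587

Effect size d = 0.65 is medium by Cohen's convention (0.2/0.5/0.8).

Threshold: power ≥ 0.80 is conventionally adequate.
Power ≈ 0.59 → the study is underpowered (power < 0.80).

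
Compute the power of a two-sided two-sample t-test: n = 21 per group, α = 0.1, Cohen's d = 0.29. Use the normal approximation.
Power ≈ 0.24

Power calculation (two-sample t-test, normal approximation):
z_β = d · √(n/2) - z_{α/2}
z_β = 0.29 · √(21/2) - 1.645
z_β = 0.29 · 3.240 - 1.645
z_β = -0.705

Power = Φ(z_β) = Φ(-0.705) ≈ 0.240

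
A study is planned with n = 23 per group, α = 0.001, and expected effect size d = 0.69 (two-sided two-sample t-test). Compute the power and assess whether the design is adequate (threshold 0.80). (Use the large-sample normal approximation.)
Power ≈ 0.17; the study is underpowered (power < 0.80)

Power calculation (two-sample t-test, normal approximation):
z_β = d · √(n/2) - z_{α/2}
z_β = 0.69 · √(23/2) - 3.291
z_β = 0.69 · 3.391 - 3.291
z_β = -0.951

Power = Φ(z_β) = Φ(-0.951) ≈ 0.171

Effect size d = 0.69 is medium by Cohen's convention (0.2/0.5/0.8).

Threshold: power ≥ 0.80 is conventionally adequate.
Power ≈ 0.17 → the study is underpowered (power < 0.80).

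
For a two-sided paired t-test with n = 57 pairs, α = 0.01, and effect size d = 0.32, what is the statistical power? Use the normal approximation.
Power ≈ 0.44

Power calculation (paired t-test, normal approximation):
z_β = d · √n - z_{α/2}
z_β = 0.32 · √57 - 2.576
z_β = 0.32 · 7.550 - 2.576
z_β = -0.160

Power = Φ(z_β) = Φ(-0.160) ≈ 0.436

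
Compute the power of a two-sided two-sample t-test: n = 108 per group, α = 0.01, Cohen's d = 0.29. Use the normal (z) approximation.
Power ≈ 0.33

Power calculation (two-sample t-test, normal approximation):
z_β = d · √(n/2) - z_{α/2}
z_β = 0.29 · √(108/2) - 2.576
z_β = 0.29 · 7.348 - 2.576
z_β = -0.445

Power = Φ(z_β) = Φ(-0.445) ≈ 0.328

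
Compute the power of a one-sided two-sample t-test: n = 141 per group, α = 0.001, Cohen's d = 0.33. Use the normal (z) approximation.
Power ≈ 0.37

Power calculation (two-sample t-test, normal approximation):
z_β = d · √(n/2) - z_α
z_β = 0.33 · √(141/2) - 3.090
z_β = 0.33 · 8.396 - 3.090
z_β = -0.319

Power = Φ(z_β) = Φ(-0.319) ≈ 0.375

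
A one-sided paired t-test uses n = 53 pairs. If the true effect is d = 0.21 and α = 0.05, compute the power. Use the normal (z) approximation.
Power ≈ 0.45

Power calculation (paired t-test, normal approximation):
z_β = d · √n - z_α
z_β = 0.21 · √53 - 1.645
z_β = 0.21 · 7.280 - 1.645
z_β = -0.116

Power = Φ(z_β) = Φ(-0.116) ≈ 0.454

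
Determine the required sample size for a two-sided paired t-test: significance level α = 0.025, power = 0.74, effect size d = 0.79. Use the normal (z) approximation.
n = 14 pairs

Sample size formula (paired t-test, normal approximation):
n = ((z_{α/2} + z_β) / d)²

z_{α/2} = 2.241 (for α = 0.025, two-sided)
z_β = 0.643 (for power = 0.74)
d = 0.79

n = ((2.241 + 0.643) / 0.79)²
n = (3.651)²
n ≈ 13.33
Round up to the next whole number: n = 14 pairs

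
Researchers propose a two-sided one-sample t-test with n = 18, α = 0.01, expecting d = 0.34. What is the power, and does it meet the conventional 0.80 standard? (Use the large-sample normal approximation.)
Power ≈ 0.13; the study is underpowered (power < 0.80)

Power calculation (one-sample t-test, normal approximation):
z_β = d · √n - z_{α/2}
z_β = 0.34 · √18 - 2.576
z_β = 0.34 · 4.243 - 2.576
z_β = -1.133

Power = Φ(z_β) = Φ(-1.133) ≈ 0.129

Effect size d = 0.34 is small by Cohen's convention (0.2/0.5/0.8).

Threshold: power ≥ 0.80 is conventionally adequate.
Power ≈ 0.13 → the study is underpowered (power < 0.80).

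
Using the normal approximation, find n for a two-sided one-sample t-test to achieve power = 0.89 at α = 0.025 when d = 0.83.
n = 18

Sample size formula (one-sample t-test, normal approximation):
n = ((z_{α/2} + z_β) / d)²

z_{α/2} = 2.241 (for α = 0.025, two-sided)
z_β = 1.227 (for power = 0.89)
d = 0.83

n = ((2.241 + 1.227) / 0.83)²
n = (4.178)²
n ≈ 17.46
Round up to the next whole number: n = 18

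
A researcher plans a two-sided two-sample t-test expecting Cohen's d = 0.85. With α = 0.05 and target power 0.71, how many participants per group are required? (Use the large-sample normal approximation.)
n = 18 per group

Sample size formula (two-sample t-test, normal approximation):
n = 2 · ((z_{α/2} + z_β) / d)²

z_{α/2} = 1.960 (for α = 0.05, two-sided)
z_β = 0.553 (for power = 0.71)
d = 0.85

n = 2 · ((1.960 + 0.553) / 0.85)²
n = 2 · (2.956)²
n ≈ 17.48
Round up to the next whole number: n = 18 per group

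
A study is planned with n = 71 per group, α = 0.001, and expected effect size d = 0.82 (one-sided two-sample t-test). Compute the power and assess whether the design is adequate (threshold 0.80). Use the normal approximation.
Power ≈ 0.96; the study is adequately powered (power ≥ 0.80)

Power calculation (two-sample t-test, normal approximation):
z_β = d · √(n/2) - z_α
z_β = 0.82 · √(71/2) - 3.090
z_β = 0.82 · 5.958 - 3.090
z_β = 1.795

Power = Φ(z_β) = Φ(1.795) ≈ 0.964

Effect size d = 0.82 is large by Cohen's convention (0.2/0.5/0.8).

Threshold: power ≥ 0.80 is conventionally adequate.
Power ≈ 0.96 → the study is adequately powered (power ≥ 0.80).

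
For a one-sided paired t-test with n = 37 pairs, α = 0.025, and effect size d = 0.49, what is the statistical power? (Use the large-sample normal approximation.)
Power ≈ 0.85

Power calculation (paired t-test, normal approximation):
z_β = d · √n - z_α
z_β = 0.49 · √37 - 1.960
z_β = 0.49 · 6.083 - 1.960
z_β = 1.021

Power = Φ(z_β) = Φ(1.021) ≈ 0.846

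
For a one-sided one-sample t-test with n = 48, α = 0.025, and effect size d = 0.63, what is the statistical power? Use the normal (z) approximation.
Power ≈ 0.99

Power calculation (one-sample t-test, normal approximation):
z_β = d · √n - z_α
z_β = 0.63 · √48 - 1.960
z_β = 0.63 · 6.928 - 1.960
z_β = 2.405

Power = Φ(z_β) = Φ(2.405) ≈ 0.992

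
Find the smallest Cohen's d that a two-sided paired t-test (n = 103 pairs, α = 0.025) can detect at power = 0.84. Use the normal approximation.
d ≈ 0.32

Minimum detectable effect (paired t-test, normal approximation):
d = (z_{α/2} + z_β) / √n
d = (2.241 + 0.994) / √103
d = 3.236 / 10.149
d ≈ 0.32

By Cohen's convention (0.2 small / 0.5 medium / 0.8 large): small effect.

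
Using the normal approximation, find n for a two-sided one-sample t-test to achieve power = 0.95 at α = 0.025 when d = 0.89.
n = 20

Sample size formula (one-sample t-test, normal approximation):
n = ((z_{α/2} + z_β) / d)²

z_{α/2} = 2.241 (for α = 0.025, two-sided)
z_β = 1.645 (for power = 0.95)
d = 0.89

n = ((2.241 + 1.645) / 0.89)²
n = (4.366)²
n ≈ 19.06
Round up to the next whole number: n = 20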